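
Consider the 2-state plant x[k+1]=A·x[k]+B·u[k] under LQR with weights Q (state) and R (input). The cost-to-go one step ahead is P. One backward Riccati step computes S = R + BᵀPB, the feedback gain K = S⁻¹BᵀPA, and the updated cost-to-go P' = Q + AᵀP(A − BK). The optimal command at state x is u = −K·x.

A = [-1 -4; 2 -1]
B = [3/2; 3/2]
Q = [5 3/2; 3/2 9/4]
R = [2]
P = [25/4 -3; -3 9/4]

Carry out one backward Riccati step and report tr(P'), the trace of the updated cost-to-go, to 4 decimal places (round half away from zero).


61.8115

BᵀP = [4.8750 -1.1250]
S = R + BᵀPB = [2] + [5.6250] = [7.6250]
BᵀPA = [-7.1250 -18.3750]
K = S⁻¹·BᵀPA = [-0.9344 -2.4098]
A−BK = [0.4016 -0.3852; 3.4016 2.6148]
AᵀP(A−BK) = [20.5922 24.3299; 24.3299 33.9693]
P' = Q + AᵀP(A−BK) = [25.5922 25.8299; 25.8299 36.2193]
tr(P') = 61.8115


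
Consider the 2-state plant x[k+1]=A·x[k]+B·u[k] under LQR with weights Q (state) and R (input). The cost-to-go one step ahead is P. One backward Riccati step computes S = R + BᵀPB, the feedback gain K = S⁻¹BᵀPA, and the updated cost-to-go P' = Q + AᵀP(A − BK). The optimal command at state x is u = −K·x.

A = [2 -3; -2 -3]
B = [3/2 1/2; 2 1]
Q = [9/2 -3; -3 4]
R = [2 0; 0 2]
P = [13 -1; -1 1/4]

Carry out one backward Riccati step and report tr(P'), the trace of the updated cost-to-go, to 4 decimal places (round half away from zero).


24.5215

BᵀP = [17.5000 -1.0000; 5.5000 -0.2500]
S = R + BᵀPB = [2 0; 0 2] + [24.2500 7.7500; 7.7500 2.5000] = [26.2500 7.7500; 7.7500 4.5000]
BᵀPA = [37.0000 -49.5000; 11.5000 -15.7500]
K = S⁻¹·BᵀPA = [1.3326 -1.7341; 0.2605 -0.5135]
A−BK = [-0.1292 -0.1421; -4.9257 0.9817]
AᵀP(A−BK) = [8.6975 -6.4327; -6.4327 7.3240]
P' = Q + AᵀP(A−BK) = [13.1975 -9.4327; -9.4327 11.3240]
tr(P') = 24.5215


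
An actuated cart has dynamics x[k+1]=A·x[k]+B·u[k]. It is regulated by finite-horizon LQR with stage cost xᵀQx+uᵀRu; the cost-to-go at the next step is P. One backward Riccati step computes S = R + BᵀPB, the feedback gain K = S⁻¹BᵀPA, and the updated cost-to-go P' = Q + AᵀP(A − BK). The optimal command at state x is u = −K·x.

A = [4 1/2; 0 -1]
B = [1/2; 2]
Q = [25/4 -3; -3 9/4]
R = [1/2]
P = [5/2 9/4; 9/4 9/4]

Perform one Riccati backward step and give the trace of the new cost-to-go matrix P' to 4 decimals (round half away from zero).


BᵀP = [5.7500 5.6250]
S = R + BᵀPB = [1/2] + [14.1250] = [14.6250]
BᵀPA = [23.0000 -2.7500]
K = S⁻¹·BᵀPA = [1.5726 -0.1880]
A−BK = [3.2137 0.5940; -3.1453 -0.6239]
AᵀP(A−BK) = [3.8291 0.3248; 0.3248 0.1079]
P' = Q + AᵀP(A−BK) = [10.0791 -2.6752; -2.6752 2.3579]
tr(P') = 12.4370

12.4370


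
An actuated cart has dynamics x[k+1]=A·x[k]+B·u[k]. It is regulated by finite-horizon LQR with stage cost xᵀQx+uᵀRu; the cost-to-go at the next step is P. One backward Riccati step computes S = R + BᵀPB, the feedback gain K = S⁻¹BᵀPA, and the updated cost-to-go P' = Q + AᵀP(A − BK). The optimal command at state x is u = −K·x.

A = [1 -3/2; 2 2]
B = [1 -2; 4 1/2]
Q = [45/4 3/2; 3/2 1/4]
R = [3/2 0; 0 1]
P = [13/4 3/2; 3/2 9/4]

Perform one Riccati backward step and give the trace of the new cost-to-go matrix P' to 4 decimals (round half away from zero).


BᵀP = [9.2500 10.5000; -5.7500 -1.8750]
S = R + BᵀPB = [3/2 0; 0 1] + [51.2500 -13.2500; -13.2500 10.5625] = [52.7500 -13.2500; -13.2500 11.5625]
BᵀPA = [30.2500 7.1250; -9.5000 4.8750]
K = S⁻¹·BᵀPA = [0.5155 0.3384; -0.2309 0.8094]
A−BK = [0.0227 -0.2196; 0.0537 0.2418]
AᵀP(A−BK) = [0.4637 0.0783; 0.0783 0.9558]
P' = Q + AᵀP(A−BK) = [11.7137 1.5783; 1.5783 1.2058]
tr(P') = 12.9195

12.9195


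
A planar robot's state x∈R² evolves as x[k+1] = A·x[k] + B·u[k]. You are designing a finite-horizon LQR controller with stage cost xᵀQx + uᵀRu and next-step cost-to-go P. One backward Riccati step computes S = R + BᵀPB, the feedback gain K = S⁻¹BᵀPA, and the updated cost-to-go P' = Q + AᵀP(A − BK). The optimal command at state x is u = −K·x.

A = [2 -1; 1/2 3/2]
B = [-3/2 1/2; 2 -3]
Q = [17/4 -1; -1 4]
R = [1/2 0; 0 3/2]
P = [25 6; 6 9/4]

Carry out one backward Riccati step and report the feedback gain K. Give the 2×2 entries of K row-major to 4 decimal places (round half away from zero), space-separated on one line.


-1.7608 0.6318 -1.1554 -0.0599

BᵀP = [-25.5000 -4.5000; -5.5000 -3.7500]
S = R + BᵀPB = [1/2 0; 0 3/2] + [29.2500 0.7500; 0.7500 8.5000] = [29.7500 0.7500; 0.7500 10.0000]
BᵀPA = [-53.2500 18.7500; -12.8750 -0.1250]
K = S⁻¹·BᵀPA = [-1.7608 0.6318; -1.1554 -0.0599]
A−BK = [-0.0635 -0.0224; 0.5553 0.0568]
AᵀP(A−BK) = [3.9243 -0.4422; -0.4422 0.2095]
P' = Q + AᵀP(A−BK) = [8.1743 -1.4422; -1.4422 4.2095]
tr(P') = 12.3838


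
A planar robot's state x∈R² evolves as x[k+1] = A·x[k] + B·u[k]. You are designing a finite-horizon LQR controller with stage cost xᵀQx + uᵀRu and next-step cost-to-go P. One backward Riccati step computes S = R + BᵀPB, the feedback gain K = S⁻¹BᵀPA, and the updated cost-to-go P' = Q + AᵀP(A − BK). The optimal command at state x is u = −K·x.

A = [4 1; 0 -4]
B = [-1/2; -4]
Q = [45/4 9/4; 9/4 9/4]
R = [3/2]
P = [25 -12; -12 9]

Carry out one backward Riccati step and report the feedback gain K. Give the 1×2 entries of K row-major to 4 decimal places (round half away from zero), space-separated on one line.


1.3687 1.4988

BᵀP = [35.5000 -30.0000]
S = R + BᵀPB = [3/2] + [102.2500] = [103.7500]
BᵀPA = [142.0000 155.5000]
K = S⁻¹·BᵀPA = [1.3687 1.4988]
A−BK = [4.6843 1.7494; 5.4747 1.9952]
AᵀP(A−BK) = [205.6482 79.1711; 79.1711 31.9373]
P' = Q + AᵀP(A−BK) = [216.8982 81.4211; 81.4211 34.1873]
tr(P') = 251.0855


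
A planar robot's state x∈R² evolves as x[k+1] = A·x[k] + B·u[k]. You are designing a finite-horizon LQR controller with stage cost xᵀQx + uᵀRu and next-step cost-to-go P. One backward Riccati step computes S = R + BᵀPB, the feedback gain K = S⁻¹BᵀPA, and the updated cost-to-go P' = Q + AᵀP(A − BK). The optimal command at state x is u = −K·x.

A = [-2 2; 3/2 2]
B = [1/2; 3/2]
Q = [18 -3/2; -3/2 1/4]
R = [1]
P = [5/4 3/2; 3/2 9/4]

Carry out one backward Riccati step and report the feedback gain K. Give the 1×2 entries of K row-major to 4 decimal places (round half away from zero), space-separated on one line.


BᵀP = [2.8750 4.1250]
S = R + BᵀPB = [1] + [7.6250] = [8.6250]
BᵀPA = [0.4375 14.0000]
K = S⁻¹·BᵀPA = [0.0507 1.6232]
A−BK = [-2.0254 1.1884; 1.4239 -0.4348]
AᵀP(A−BK) = [1.0403 -0.4601; -0.4601 3.2754]
P' = Q + AᵀP(A−BK) = [19.0403 -1.9601; -1.9601 3.5254]
tr(P') = 22.5657

0.0507 1.6232


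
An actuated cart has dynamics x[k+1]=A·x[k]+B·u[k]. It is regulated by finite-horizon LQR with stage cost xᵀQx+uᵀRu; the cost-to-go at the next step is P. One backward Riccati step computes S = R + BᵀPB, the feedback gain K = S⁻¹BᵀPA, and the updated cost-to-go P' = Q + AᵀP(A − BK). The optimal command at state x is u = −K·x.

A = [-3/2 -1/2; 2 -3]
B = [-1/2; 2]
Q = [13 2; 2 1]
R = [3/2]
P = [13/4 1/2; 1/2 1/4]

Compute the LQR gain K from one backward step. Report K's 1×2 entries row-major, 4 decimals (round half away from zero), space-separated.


BᵀP = [-0.6250 0.2500]
S = R + BᵀPB = [3/2] + [0.8125] = [2.3125]
BᵀPA = [1.4375 -0.4375]
K = S⁻¹·BᵀPA = [0.6216 -0.1892]
A−BK = [-1.1892 -0.5946; 0.7568 -2.6216]
AᵀP(A−BK) = [4.4189 2.9595; 2.9595 4.4797]
P' = Q + AᵀP(A−BK) = [17.4189 4.9595; 4.9595 5.4797]
tr(P') = 22.8986

0.6216 -0.1892


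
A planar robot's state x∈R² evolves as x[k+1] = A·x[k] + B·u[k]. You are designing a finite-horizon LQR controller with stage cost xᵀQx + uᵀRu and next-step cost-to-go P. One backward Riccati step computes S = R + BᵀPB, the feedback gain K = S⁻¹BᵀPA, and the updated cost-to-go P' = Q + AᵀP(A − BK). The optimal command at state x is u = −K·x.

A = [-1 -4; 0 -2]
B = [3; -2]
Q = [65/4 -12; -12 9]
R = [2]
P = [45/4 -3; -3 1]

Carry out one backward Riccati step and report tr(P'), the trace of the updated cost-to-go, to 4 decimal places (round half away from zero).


BᵀP = [39.7500 -11.0000]
S = R + BᵀPB = [2] + [141.2500] = [143.2500]
BᵀPA = [-39.7500 -137.0000]
K = S⁻¹·BᵀPA = [-0.2775 -0.9564]
A−BK = [-0.1675 -1.1309; -0.5550 -3.9127]
AᵀP(A−BK) = [0.2199 0.9843; 0.9843 4.9773]
P' = Q + AᵀP(A−BK) = [16.4699 -11.0157; -11.0157 13.9773]
tr(P') = 30.4472

30.4472


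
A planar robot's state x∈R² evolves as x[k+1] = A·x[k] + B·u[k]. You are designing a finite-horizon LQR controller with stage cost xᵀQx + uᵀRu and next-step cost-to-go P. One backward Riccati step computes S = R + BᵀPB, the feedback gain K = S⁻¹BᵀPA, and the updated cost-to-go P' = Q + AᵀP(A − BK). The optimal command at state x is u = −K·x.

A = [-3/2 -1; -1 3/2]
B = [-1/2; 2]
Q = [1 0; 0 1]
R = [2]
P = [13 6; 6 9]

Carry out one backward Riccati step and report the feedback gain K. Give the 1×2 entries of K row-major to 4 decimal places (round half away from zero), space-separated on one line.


-0.7949 0.5812

BᵀP = [5.5000 15.0000]
S = R + BᵀPB = [2] + [27.2500] = [29.2500]
BᵀPA = [-23.2500 17.0000]
K = S⁻¹·BᵀPA = [-0.7949 0.5812]
A−BK = [-1.8974 -0.7094; 0.5897 0.3376]
AᵀP(A−BK) = [37.7692 12.0128; 12.0128 5.3697]
P' = Q + AᵀP(A−BK) = [38.7692 12.0128; 12.0128 6.3697]
tr(P') = 45.1389


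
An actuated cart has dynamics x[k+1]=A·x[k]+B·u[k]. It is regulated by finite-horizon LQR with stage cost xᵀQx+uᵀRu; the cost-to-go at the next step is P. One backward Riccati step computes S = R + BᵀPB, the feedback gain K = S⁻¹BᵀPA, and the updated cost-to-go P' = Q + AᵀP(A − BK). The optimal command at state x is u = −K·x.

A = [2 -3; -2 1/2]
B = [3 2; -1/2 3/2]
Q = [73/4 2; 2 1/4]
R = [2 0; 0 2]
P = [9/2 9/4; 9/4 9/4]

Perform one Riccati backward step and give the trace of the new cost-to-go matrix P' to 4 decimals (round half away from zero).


BᵀP = [12.3750 5.6250; 12.3750 7.8750]
S = R + BᵀPB = [2 0; 0 2] + [34.3125 33.1875; 33.1875 36.5625] = [36.3125 33.1875; 33.1875 38.5625]
BᵀPA = [13.5000 -34.3125; 9.0000 -33.1875]
K = S⁻¹·BᵀPA = [0.7424 -0.7420; -0.4056 -0.2221]
A−BK = [0.5838 -0.3300; -1.0204 0.4621]
AᵀP(A−BK) = [2.6272 -1.4849; -1.4849 1.4839]
P' = Q + AᵀP(A−BK) = [20.8772 0.5151; 0.5151 1.7339]
tr(P') = 22.6111

22.6111


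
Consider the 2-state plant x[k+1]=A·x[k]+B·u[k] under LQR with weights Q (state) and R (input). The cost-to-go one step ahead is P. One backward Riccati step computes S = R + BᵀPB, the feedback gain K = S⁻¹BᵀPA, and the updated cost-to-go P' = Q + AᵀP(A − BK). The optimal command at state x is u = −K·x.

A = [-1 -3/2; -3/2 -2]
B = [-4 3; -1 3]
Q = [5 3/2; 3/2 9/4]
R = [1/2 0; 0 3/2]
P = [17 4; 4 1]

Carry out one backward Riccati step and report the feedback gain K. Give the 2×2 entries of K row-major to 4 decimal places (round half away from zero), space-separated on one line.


BᵀP = [-72.0000 -17.0000; 63.0000 15.0000]
S = R + BᵀPB = [1/2 0; 0 3/2] + [305.0000 -267.0000; -267.0000 234.0000] = [305.5000 -267.0000; -267.0000 235.5000]
BᵀPA = [97.5000 142.0000; -85.5000 -124.5000]
K = S⁻¹·BᵀPA = [0.2023 0.3040; -0.1337 -0.1840]
A−BK = [0.2103 0.2680; -0.8966 -1.1440]
AᵀP(A−BK) = [0.0946 0.1280; 0.1280 0.1740]
P' = Q + AᵀP(A−BK) = [5.0946 1.6280; 1.6280 2.4240]
tr(P') = 7.5186

0.2023 0.3040 -0.1337 -0.1840


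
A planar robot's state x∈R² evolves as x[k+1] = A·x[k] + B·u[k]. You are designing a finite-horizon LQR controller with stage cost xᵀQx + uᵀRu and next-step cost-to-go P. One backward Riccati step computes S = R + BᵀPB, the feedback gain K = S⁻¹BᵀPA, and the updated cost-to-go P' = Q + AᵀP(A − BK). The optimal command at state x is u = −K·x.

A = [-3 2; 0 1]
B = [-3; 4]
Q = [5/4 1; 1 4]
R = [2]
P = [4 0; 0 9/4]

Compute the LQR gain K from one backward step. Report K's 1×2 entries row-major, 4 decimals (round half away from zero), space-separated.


0.4865 -0.2027

BᵀP = [-12.0000 9.0000]
S = R + BᵀPB = [2] + [72.0000] = [74.0000]
BᵀPA = [36.0000 -15.0000]
K = S⁻¹·BᵀPA = [0.4865 -0.2027]
A−BK = [-1.5405 1.3919; -1.9459 1.8108]
AᵀP(A−BK) = [18.4865 -16.7027; -16.7027 15.2095]
P' = Q + AᵀP(A−BK) = [19.7365 -15.7027; -15.7027 19.2095]
tr(P') = 38.9459


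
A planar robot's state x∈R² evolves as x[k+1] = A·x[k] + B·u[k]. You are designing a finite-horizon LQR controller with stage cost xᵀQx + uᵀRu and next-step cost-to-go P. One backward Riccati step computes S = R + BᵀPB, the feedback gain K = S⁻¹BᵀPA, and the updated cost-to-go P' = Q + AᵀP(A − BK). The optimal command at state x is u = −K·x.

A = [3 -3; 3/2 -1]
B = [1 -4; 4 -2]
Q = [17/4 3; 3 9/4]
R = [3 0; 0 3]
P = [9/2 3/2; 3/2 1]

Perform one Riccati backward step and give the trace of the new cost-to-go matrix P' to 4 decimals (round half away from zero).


9.5073

BᵀP = [10.5000 5.5000; -21.0000 -8.0000]
S = R + BᵀPB = [3 0; 0 3] + [32.5000 -53.0000; -53.0000 100.0000] = [35.5000 -53.0000; -53.0000 103.0000]
BᵀPA = [39.7500 -37.0000; -75.0000 71.0000]
K = S⁻¹·BᵀPA = [0.1407 -0.0566; -0.6558 0.6602]
A−BK = [0.2363 -0.3027; -0.3743 0.5469]
AᵀP(A−BK) = [1.4754 -1.4854; -1.4854 1.5319]
P' = Q + AᵀP(A−BK) = [5.7254 1.5146; 1.5146 3.7819]
tr(P') = 9.5073


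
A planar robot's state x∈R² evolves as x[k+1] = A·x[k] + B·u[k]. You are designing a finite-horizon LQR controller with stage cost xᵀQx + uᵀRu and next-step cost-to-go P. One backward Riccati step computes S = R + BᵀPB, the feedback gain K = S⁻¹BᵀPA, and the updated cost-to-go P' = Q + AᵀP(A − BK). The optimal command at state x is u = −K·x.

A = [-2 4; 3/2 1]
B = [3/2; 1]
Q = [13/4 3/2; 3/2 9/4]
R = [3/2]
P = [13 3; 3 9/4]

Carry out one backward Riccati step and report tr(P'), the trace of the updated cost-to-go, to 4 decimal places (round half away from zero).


BᵀP = [22.5000 6.7500]
S = R + BᵀPB = [3/2] + [40.5000] = [42.0000]
BᵀPA = [-34.8750 96.7500]
K = S⁻¹·BᵀPA = [-0.8304 2.3036]
A−BK = [-0.7545 0.5446; 2.3304 -1.3036]
AᵀP(A−BK) = [10.1038 -8.2879; -8.2879 11.3795]
P' = Q + AᵀP(A−BK) = [13.3538 -6.7879; -6.7879 13.6295]
tr(P') = 26.9833

26.9833


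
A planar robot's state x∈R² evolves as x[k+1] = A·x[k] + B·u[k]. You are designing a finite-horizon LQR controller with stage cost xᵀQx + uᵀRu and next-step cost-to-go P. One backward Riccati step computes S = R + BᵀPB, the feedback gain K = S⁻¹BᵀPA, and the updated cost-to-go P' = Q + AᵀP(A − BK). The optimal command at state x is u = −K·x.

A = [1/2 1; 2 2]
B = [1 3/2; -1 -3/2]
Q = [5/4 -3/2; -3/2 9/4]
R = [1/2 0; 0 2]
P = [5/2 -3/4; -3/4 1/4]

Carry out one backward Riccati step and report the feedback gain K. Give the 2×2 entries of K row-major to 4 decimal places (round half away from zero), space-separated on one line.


BᵀP = [3.2500 -1.0000; 4.8750 -1.5000]
S = R + BᵀPB = [1/2 0; 0 2] + [4.2500 6.3750; 6.3750 9.5625] = [4.7500 6.3750; 6.3750 11.5625]
BᵀPA = [-0.3750 1.2500; -0.5625 1.8750]
K = S⁻¹·BᵀPA = [-0.0525 0.1751; -0.0197 0.0656]
A−BK = [0.5821 0.7265; 1.9179 2.2735]
AᵀP(A−BK) = [0.0942 0.1026; 0.1026 0.1581]
P' = Q + AᵀP(A−BK) = [1.3442 -1.3974; -1.3974 2.4081]
tr(P') = 3.7523

-0.0525 0.1751 -0.0197 0.0656


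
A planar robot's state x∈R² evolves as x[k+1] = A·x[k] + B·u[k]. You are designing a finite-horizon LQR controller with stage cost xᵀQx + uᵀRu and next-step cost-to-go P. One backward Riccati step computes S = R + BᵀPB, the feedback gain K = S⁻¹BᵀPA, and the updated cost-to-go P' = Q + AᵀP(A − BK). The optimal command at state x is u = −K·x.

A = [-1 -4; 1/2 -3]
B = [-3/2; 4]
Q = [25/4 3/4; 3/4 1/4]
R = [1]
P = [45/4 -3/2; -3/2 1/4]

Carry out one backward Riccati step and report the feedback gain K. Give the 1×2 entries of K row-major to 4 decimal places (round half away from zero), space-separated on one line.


BᵀP = [-22.8750 3.2500]
S = R + BᵀPB = [1] + [47.3125] = [48.3125]
BᵀPA = [24.5000 81.7500]
K = S⁻¹·BᵀPA = [0.5071 1.6921]
A−BK = [-0.2393 -1.4618; -1.5285 -9.7684]
AᵀP(A−BK) = [0.3882 1.6683; 1.6683 7.9201]
P' = Q + AᵀP(A−BK) = [6.6382 2.4183; 2.4183 8.1701]
tr(P') = 14.8083

0.5071 1.6921


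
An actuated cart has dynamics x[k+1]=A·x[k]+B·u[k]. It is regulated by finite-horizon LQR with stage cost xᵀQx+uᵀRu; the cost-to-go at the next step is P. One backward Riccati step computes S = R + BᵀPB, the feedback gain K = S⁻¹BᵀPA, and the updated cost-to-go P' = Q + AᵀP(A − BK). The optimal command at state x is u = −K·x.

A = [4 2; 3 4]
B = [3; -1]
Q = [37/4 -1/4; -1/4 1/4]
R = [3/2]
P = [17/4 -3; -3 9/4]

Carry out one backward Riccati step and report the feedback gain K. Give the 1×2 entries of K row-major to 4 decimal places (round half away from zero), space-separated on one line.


BᵀP = [15.7500 -11.2500]
S = R + BᵀPB = [3/2] + [58.5000] = [60.0000]
BᵀPA = [29.2500 -13.5000]
K = S⁻¹·BᵀPA = [0.4875 -0.2250]
A−BK = [2.5375 2.6750; 3.4875 3.7750]
AᵀP(A−BK) = [1.9906 1.5813; 1.5813 1.9625]
P' = Q + AᵀP(A−BK) = [11.2406 1.3313; 1.3313 2.2125]
tr(P') = 13.4531

0.4875 -0.2250


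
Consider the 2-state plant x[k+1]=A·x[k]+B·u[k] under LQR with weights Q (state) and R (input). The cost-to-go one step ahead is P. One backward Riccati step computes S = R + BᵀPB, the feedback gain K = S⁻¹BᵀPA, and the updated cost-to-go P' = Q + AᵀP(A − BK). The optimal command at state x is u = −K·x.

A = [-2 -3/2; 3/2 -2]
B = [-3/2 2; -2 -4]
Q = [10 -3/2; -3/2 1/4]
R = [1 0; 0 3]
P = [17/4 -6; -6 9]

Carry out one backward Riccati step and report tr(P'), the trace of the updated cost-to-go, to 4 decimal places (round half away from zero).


11.7944

BᵀP = [5.6250 -9.0000; 32.5000 -48.0000]
S = R + BᵀPB = [1 0; 0 3] + [9.5625 47.2500; 47.2500 257.0000] = [10.5625 47.2500; 47.2500 260.0000]
BᵀPA = [-24.7500 9.5625; -137.0000 47.2500]
K = S⁻¹·BᵀPA = [0.0745 0.4939; -0.5405 0.0920]
A−BK = [-0.8074 -0.9432; -0.5129 -0.6444]
AᵀP(A−BK) = [1.0506 0.0745; 0.0745 0.4939]
P' = Q + AᵀP(A−BK) = [11.0506 -1.4255; -1.4255 0.7439]
tr(P') = 11.7944


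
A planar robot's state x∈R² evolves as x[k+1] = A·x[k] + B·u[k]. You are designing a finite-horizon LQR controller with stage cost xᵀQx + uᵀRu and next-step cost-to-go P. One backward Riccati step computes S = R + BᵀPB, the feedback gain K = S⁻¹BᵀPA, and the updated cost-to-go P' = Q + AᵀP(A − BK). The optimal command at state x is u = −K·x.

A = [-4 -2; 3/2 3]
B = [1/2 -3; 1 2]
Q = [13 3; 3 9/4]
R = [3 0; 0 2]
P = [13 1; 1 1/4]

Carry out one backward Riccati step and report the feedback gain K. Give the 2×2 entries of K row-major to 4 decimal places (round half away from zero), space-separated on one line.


-0.2419 0.0528 1.2886 0.6260

BᵀP = [7.5000 0.7500; -37.0000 -2.5000]
S = R + BᵀPB = [3 0; 0 2] + [4.5000 -21.0000; -21.0000 106.0000] = [7.5000 -21.0000; -21.0000 108.0000]
BᵀPA = [-28.8750 -12.7500; 144.2500 66.5000]
K = S⁻¹·BᵀPA = [-0.2419 0.0528; 1.2886 0.6260]
A−BK = [-0.0132 -0.1484; -0.8354 1.6951]
AᵀP(A−BK) = [3.6954 1.3481; 1.3481 1.2937]
P' = Q + AᵀP(A−BK) = [16.6954 4.3481; 4.3481 3.5437]
tr(P') = 20.2391


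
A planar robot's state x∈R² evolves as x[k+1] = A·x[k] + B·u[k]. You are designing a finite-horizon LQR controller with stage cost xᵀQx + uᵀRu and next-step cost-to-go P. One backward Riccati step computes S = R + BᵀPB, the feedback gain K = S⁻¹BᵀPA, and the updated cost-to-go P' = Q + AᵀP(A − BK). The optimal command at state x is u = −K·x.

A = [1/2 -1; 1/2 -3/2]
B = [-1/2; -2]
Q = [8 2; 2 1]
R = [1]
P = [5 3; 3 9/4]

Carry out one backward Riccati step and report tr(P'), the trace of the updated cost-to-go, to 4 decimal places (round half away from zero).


10.5743

BᵀP = [-8.5000 -6.0000]
S = R + BᵀPB = [1] + [16.2500] = [17.2500]
BᵀPA = [-7.2500 17.5000]
K = S⁻¹·BᵀPA = [-0.4203 1.0145]
A−BK = [0.2899 -0.4928; -0.3406 0.5290]
AᵀP(A−BK) = [0.2654 -0.5824; -0.5824 1.3089]
P' = Q + AᵀP(A−BK) = [8.2654 1.4176; 1.4176 2.3089]
tr(P') = 10.5743


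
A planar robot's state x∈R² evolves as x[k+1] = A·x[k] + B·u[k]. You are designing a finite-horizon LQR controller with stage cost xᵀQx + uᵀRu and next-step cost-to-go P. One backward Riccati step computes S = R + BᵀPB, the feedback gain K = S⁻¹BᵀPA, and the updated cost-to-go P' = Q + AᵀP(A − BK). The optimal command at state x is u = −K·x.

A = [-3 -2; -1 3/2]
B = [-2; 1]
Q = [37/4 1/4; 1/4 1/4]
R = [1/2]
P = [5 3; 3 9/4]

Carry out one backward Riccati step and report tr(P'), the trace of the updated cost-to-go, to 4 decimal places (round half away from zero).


18.3052

BᵀP = [-7.0000 -3.7500]
S = R + BᵀPB = [1/2] + [10.2500] = [10.7500]
BᵀPA = [24.7500 8.3750]
K = S⁻¹·BᵀPA = [2.3023 0.7791]
A−BK = [1.6047 -0.4419; -3.3023 0.7209]
AᵀP(A−BK) = [8.2674 -0.1570; -0.1570 0.5378]
P' = Q + AᵀP(A−BK) = [17.5174 0.0930; 0.0930 0.7878]
tr(P') = 18.3052


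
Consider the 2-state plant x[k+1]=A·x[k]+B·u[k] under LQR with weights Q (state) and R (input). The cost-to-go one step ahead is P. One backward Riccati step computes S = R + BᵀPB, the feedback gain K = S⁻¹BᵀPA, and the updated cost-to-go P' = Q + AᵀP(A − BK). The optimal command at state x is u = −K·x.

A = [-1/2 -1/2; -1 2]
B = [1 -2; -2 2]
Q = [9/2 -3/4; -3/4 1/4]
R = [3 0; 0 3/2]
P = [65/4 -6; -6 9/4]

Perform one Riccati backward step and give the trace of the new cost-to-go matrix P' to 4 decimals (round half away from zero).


BᵀP = [28.2500 -10.5000; -44.5000 16.5000]
S = R + BᵀPB = [3 0; 0 3/2] + [49.2500 -77.5000; -77.5000 122.0000] = [52.2500 -77.5000; -77.5000 123.5000]
BᵀPA = [-3.6250 -35.1250; 5.7500 55.2500]
K = S⁻¹·BᵀPA = [-0.0046 -0.1255; 0.0437 0.3686]
A−BK = [-0.4081 0.3627; -1.0966 1.0118]
AᵀP(A−BK) = [0.0447 -0.0120; -0.0120 0.2884]
P' = Q + AᵀP(A−BK) = [4.5447 -0.7620; -0.7620 0.5384]
tr(P') = 5.0831

5.0831


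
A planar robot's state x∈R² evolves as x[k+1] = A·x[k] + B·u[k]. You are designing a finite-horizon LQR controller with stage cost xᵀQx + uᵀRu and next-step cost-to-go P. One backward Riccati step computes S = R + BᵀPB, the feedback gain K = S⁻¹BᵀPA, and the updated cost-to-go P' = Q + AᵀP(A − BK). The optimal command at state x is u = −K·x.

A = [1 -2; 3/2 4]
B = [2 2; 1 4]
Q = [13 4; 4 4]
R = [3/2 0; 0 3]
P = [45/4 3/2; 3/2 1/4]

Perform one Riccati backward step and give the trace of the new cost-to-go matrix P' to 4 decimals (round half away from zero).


BᵀP = [24.0000 3.2500; 28.5000 4.0000]
S = R + BᵀPB = [3/2 0; 0 3] + [51.2500 61.0000; 61.0000 73.0000] = [52.7500 61.0000; 61.0000 76.0000]
BᵀPA = [28.8750 -35.0000; 34.5000 -41.0000]
K = S⁻¹·BᵀPA = [0.3125 -0.5521; 0.2031 -0.0964]
A−BK = [-0.0313 -0.7031; 0.3750 4.9375]
AᵀP(A−BK) = [0.2813 -0.2344; -0.2344 1.7266]
P' = Q + AᵀP(A−BK) = [13.2813 3.7656; 3.7656 5.7266]
tr(P') = 19.0078

19.0078


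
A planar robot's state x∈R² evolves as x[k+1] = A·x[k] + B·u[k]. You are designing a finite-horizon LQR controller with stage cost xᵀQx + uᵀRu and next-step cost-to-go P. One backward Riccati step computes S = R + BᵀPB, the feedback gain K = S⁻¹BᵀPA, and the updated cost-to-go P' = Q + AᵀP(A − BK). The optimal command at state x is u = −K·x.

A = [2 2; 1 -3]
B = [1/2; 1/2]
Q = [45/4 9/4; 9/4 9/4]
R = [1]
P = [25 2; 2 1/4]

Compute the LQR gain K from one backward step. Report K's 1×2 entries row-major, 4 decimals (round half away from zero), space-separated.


3.3835 2.8421

BᵀP = [13.5000 1.1250]
S = R + BᵀPB = [1] + [7.3125] = [8.3125]
BᵀPA = [28.1250 23.6250]
K = S⁻¹·BᵀPA = [3.3835 2.8421]
A−BK = [0.3083 0.5789; -0.6917 -4.4211]
AᵀP(A−BK) = [13.0902 11.3158; 11.3158 11.1053]
P' = Q + AᵀP(A−BK) = [24.3402 13.5658; 13.5658 13.3553]
tr(P') = 37.6955


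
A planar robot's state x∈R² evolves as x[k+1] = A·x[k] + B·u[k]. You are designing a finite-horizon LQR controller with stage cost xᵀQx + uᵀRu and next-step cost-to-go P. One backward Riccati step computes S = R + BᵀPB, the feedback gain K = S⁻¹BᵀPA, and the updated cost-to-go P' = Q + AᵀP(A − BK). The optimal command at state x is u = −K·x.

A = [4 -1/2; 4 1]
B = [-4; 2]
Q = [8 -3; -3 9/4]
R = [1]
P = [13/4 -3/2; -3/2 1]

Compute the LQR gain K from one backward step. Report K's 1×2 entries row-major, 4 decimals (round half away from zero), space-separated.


BᵀP = [-16.0000 8.0000]
S = R + BᵀPB = [1] + [80.0000] = [81.0000]
BᵀPA = [-32.0000 16.0000]
K = S⁻¹·BᵀPA = [-0.3951 0.1975]
A−BK = [2.4198 0.2901; 4.7901 0.6049]
AᵀP(A−BK) = [7.3580 0.8210; 0.8210 0.1520]
P' = Q + AᵀP(A−BK) = [15.3580 -2.1790; -2.1790 2.4020]
tr(P') = 17.7600

-0.3951 0.1975


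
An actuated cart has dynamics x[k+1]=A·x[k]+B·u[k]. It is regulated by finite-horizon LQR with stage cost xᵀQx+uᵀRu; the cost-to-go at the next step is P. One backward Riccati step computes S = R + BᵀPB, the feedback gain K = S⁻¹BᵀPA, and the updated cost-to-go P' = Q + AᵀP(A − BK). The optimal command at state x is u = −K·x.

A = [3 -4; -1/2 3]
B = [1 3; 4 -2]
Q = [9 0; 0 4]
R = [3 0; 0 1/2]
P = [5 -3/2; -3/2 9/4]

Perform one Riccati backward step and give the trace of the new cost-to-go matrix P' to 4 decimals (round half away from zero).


BᵀP = [-1.0000 7.5000; 18.0000 -9.0000]
S = R + BᵀPB = [3 0; 0 1/2] + [29.0000 -18.0000; -18.0000 72.0000] = [32.0000 -18.0000; -18.0000 72.5000]
BᵀPA = [-6.7500 26.5000; 58.5000 -99.0000]
K = S⁻¹·BᵀPA = [0.2824 0.0698; 0.8770 -1.3482]
A−BK = [0.0866 -0.0252; 0.1245 0.0245]
AᵀP(A−BK) = [0.6638 -0.5346; -0.5346 0.9298]
P' = Q + AᵀP(A−BK) = [9.6638 -0.5346; -0.5346 4.9298]
tr(P') = 14.5936

14.5936


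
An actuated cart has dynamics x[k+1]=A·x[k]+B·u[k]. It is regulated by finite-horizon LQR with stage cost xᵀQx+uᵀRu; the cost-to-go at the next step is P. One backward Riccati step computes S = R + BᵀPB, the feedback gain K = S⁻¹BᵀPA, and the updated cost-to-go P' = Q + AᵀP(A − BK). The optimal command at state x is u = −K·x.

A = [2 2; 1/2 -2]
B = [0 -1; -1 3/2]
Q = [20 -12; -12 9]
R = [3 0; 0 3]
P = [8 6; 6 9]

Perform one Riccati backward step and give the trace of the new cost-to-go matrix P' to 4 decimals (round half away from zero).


BᵀP = [-6.0000 -9.0000; 1.0000 7.5000]
S = R + BᵀPB = [3 0; 0 3] + [9.0000 -7.5000; -7.5000 10.2500] = [12.0000 -7.5000; -7.5000 13.2500]
BᵀPA = [-16.5000 6.0000; 5.7500 -13.0000]
K = S⁻¹·BᵀPA = [-1.7080 -0.1752; -0.5328 -1.0803]
A−BK = [1.4672 0.9197; -0.4088 -0.5547]
AᵀP(A−BK) = [21.1314 8.3212; 8.3212 7.0073]
P' = Q + AᵀP(A−BK) = [41.1314 -3.6788; -3.6788 16.0073]
tr(P') = 57.1387

57.1387


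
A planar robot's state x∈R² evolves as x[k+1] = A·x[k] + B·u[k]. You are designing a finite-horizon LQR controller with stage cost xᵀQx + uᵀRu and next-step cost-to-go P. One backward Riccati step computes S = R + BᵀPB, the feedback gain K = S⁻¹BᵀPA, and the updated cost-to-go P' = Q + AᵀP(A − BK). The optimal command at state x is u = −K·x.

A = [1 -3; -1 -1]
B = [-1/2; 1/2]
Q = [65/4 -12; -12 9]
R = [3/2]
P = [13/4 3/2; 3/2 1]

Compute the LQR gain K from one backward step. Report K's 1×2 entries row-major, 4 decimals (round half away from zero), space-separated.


BᵀP = [-0.8750 -0.2500]
S = R + BᵀPB = [3/2] + [0.3125] = [1.8125]
BᵀPA = [-0.6250 2.8750]
K = S⁻¹·BᵀPA = [-0.3448 1.5862]
A−BK = [0.8276 -2.2069; -0.8276 -1.7931]
AᵀP(A−BK) = [1.0345 -4.7586; -4.7586 34.6897]
P' = Q + AᵀP(A−BK) = [17.2845 -16.7586; -16.7586 43.6897]
tr(P') = 60.9741

-0.3448 1.5862


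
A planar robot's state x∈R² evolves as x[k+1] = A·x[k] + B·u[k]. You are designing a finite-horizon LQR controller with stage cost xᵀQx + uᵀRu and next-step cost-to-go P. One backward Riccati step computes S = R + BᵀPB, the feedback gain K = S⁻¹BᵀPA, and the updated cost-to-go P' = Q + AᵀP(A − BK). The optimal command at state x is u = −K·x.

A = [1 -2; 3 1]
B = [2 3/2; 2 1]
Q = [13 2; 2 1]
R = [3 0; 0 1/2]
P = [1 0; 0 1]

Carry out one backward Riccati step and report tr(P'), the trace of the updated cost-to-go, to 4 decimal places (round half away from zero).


21.5077

BᵀP = [2.0000 2.0000; 1.5000 1.0000]
S = R + BᵀPB = [3 0; 0 1/2] + [8.0000 5.0000; 5.0000 3.2500] = [11.0000 5.0000; 5.0000 3.7500]
BᵀPA = [8.0000 -2.0000; 4.5000 -2.0000]
K = S⁻¹·BᵀPA = [0.4615 0.1538; 0.5846 -0.7385]
A−BK = [-0.8000 -1.2000; 1.4923 1.4308]
AᵀP(A−BK) = [3.6769 3.0923; 3.0923 3.8308]
P' = Q + AᵀP(A−BK) = [16.6769 5.0923; 5.0923 4.8308]
tr(P') = 21.5077


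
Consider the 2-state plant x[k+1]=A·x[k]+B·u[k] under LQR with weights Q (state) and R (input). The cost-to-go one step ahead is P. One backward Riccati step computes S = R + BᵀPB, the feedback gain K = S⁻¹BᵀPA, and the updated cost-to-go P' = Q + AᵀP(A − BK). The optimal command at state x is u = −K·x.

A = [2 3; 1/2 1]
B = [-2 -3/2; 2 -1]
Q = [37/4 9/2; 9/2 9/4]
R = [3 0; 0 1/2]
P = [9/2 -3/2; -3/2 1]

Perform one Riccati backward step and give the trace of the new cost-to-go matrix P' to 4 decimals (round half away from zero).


13.5870

BᵀP = [-12.0000 5.0000; -5.2500 1.2500]
S = R + BᵀPB = [3 0; 0 1/2] + [34.0000 13.0000; 13.0000 6.6250] = [37.0000 13.0000; 13.0000 7.1250]
BᵀPA = [-21.5000 -31.0000; -9.8750 -14.5000]
K = S⁻¹·BᵀPA = [-0.2622 -0.3421; -0.9075 -1.4108]
A−BK = [0.1143 0.1995; 0.1169 0.2734]
AᵀP(A−BK) = [0.6504 0.9620; 0.9620 1.4366]
P' = Q + AᵀP(A−BK) = [9.9004 5.4620; 5.4620 3.6866]
tr(P') = 13.5870


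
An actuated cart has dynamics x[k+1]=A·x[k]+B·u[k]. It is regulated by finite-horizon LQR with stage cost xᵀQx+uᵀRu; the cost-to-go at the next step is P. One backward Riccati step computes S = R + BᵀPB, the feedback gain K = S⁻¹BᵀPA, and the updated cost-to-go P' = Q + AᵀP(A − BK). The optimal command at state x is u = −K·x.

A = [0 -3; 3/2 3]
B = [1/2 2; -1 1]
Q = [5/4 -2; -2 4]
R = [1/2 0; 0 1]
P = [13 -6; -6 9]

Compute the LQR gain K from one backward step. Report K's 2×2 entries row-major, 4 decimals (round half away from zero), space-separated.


-1.1509 -3.4885 0.2753 -0.6224

BᵀP = [12.5000 -12.0000; 20.0000 -3.0000]
S = R + BᵀPB = [1/2 0; 0 1] + [18.2500 13.0000; 13.0000 37.0000] = [18.7500 13.0000; 13.0000 38.0000]
BᵀPA = [-18.0000 -73.5000; -4.5000 -69.0000]
K = S⁻¹·BᵀPA = [-1.1509 -3.4885; 0.2753 -0.6224]
A−BK = [0.0248 -0.0110; 0.0738 0.1339]
AᵀP(A−BK) = [0.7731 1.9064; 1.9064 6.6527]
P' = Q + AᵀP(A−BK) = [2.0231 -0.0936; -0.0936 10.6527]
tr(P') = 12.6758


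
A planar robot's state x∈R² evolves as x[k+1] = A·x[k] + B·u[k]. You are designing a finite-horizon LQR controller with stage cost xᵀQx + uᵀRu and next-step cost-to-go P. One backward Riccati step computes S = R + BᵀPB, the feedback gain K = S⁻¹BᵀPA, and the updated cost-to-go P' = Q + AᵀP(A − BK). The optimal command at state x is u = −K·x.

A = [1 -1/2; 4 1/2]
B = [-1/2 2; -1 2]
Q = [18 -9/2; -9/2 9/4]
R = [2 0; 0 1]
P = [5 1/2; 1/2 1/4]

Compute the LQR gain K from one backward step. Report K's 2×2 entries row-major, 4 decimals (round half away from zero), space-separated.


-0.2000 -0.0136 0.6000 -0.1864

BᵀP = [-3.0000 -0.5000; 11.0000 1.5000]
S = R + BᵀPB = [2 0; 0 1] + [2.0000 -7.0000; -7.0000 25.0000] = [4.0000 -7.0000; -7.0000 26.0000]
BᵀPA = [-5.0000 1.2500; 17.0000 -4.7500]
K = S⁻¹·BᵀPA = [-0.2000 -0.0136; 0.6000 -0.1864]
A−BK = [-0.3000 -0.1341; 2.6000 0.8591]
AᵀP(A−BK) = [1.8000 0.3500; 0.3500 0.1943]
P' = Q + AᵀP(A−BK) = [19.8000 -4.1500; -4.1500 2.4443]
tr(P') = 22.2443


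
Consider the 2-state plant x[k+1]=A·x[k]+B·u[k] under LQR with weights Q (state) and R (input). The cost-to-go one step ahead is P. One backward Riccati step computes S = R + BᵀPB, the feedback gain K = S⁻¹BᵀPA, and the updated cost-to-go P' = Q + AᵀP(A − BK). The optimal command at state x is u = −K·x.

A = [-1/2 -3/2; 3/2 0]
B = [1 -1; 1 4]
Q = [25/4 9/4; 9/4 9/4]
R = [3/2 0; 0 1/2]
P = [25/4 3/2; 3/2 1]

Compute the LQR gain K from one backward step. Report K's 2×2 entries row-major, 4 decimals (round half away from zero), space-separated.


BᵀP = [7.7500 2.5000; -0.2500 2.5000]
S = R + BᵀPB = [3/2 0; 0 1/2] + [10.2500 2.2500; 2.2500 10.2500] = [11.7500 2.2500; 2.2500 10.7500]
BᵀPA = [-0.1250 -11.6250; 3.8750 0.3750]
K = S⁻¹·BᵀPA = [-0.0830 -1.0376; 0.3778 0.2521]
A−BK = [-0.0392 -0.2103; 0.0716 0.0294]
AᵀP(A−BK) = [0.0880 0.2061; 0.2061 1.9055]
P' = Q + AᵀP(A−BK) = [6.3380 2.4561; 2.4561 4.1555]
tr(P') = 10.4936

-0.0830 -1.0376 0.3778 0.2521


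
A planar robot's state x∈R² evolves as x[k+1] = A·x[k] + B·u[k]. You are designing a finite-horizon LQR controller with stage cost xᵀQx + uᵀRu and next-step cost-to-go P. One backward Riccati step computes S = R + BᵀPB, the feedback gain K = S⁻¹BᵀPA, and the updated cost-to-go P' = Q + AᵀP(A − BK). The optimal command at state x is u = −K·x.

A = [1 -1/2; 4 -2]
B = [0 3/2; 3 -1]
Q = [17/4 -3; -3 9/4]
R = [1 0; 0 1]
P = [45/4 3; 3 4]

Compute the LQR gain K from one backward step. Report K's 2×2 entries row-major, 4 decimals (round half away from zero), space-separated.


1.5147 -0.7573 0.6383 -0.3191

BᵀP = [9.0000 12.0000; 13.8750 0.5000]
S = R + BᵀPB = [1 0; 0 1] + [36.0000 1.5000; 1.5000 20.3125] = [37.0000 1.5000; 1.5000 21.3125]
BᵀPA = [57.0000 -28.5000; 15.8750 -7.9375]
K = S⁻¹·BᵀPA = [1.5147 -0.7573; 0.6383 -0.3191]
A−BK = [0.0426 -0.0213; 0.0943 -0.0471]
AᵀP(A−BK) = [2.7817 -1.3908; -1.3908 0.6954]
P' = Q + AᵀP(A−BK) = [7.0317 -4.3908; -4.3908 2.9454]
tr(P') = 9.9771


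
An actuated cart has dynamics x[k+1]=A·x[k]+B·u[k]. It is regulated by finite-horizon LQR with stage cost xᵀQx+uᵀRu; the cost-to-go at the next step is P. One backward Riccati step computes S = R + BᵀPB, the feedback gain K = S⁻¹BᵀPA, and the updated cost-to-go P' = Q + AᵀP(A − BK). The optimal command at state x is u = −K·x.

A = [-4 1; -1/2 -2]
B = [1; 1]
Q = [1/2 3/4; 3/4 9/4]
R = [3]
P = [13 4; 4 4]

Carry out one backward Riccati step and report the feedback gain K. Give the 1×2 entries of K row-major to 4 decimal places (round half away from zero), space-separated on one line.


BᵀP = [17.0000 8.0000]
S = R + BᵀPB = [3] + [25.0000] = [28.0000]
BᵀPA = [-72.0000 1.0000]
K = S⁻¹·BᵀPA = [-2.5714 0.0357]
A−BK = [-1.4286 0.9643; 2.0714 -2.0357]
AᵀP(A−BK) = [39.8571 -15.4286; -15.4286 12.9643]
P' = Q + AᵀP(A−BK) = [40.3571 -14.6786; -14.6786 15.2143]
tr(P') = 55.5714

-2.5714 0.0357


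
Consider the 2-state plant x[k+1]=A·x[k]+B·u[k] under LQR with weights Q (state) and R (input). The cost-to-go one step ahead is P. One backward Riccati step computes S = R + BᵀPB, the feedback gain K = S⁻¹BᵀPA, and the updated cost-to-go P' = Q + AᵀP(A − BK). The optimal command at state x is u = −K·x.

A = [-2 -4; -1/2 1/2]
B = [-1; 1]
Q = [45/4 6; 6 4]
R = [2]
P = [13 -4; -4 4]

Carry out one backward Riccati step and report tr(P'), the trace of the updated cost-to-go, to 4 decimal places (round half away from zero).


59.9167

BᵀP = [-17.0000 8.0000]
S = R + BᵀPB = [2] + [25.0000] = [27.0000]
BᵀPA = [30.0000 72.0000]
K = S⁻¹·BᵀPA = [1.1111 2.6667]
A−BK = [-0.8889 -1.3333; -1.6111 -2.1667]
AᵀP(A−BK) = [11.6667 19.0000; 19.0000 33.0000]
P' = Q + AᵀP(A−BK) = [22.9167 25.0000; 25.0000 37.0000]
tr(P') = 59.9167


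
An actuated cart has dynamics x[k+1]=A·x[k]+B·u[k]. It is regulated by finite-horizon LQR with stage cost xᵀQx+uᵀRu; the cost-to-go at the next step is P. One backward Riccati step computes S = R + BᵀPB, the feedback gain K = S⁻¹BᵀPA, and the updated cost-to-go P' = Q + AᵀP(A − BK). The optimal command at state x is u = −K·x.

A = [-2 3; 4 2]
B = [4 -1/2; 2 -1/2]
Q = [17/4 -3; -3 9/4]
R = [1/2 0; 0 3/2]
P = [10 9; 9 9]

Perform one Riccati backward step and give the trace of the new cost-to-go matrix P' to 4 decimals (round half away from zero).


BᵀP = [58.0000 54.0000; -9.5000 -9.0000]
S = R + BᵀPB = [1/2 0; 0 3/2] + [340.0000 -56.0000; -56.0000 9.2500] = [340.5000 -56.0000; -56.0000 10.7500]
BᵀPA = [100.0000 282.0000; -17.0000 -46.5000]
K = S⁻¹·BᵀPA = [0.2346 0.8153; -0.3595 -0.0787]
A−BK = [-3.1180 -0.3004; 3.3511 0.3302]
AᵀP(A−BK) = [10.4324 1.1371; 1.1371 0.4398]
P' = Q + AᵀP(A−BK) = [14.6824 -1.8629; -1.8629 2.6898]
tr(P') = 17.3722

17.3722


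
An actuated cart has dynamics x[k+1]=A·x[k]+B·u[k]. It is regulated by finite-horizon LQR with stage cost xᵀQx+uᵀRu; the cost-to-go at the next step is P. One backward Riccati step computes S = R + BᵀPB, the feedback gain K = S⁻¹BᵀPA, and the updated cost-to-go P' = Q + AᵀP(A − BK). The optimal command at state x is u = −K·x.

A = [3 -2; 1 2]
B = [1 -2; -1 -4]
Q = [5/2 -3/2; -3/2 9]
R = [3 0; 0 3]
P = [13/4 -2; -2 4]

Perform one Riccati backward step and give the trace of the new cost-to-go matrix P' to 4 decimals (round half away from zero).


26.6794

BᵀP = [5.2500 -6.0000; 1.5000 -12.0000]
S = R + BᵀPB = [3 0; 0 3] + [11.2500 13.5000; 13.5000 45.0000] = [14.2500 13.5000; 13.5000 48.0000]
BᵀPA = [9.7500 -22.5000; -7.5000 -27.0000]
K = S⁻¹·BᵀPA = [1.1345 -1.4260; -0.4753 -0.1614]
A−BK = [0.9148 -0.8969; 0.2332 -0.0717]
AᵀP(A−BK) = [6.6233 -6.8072; -6.8072 8.5561]
P' = Q + AᵀP(A−BK) = [9.1233 -8.3072; -8.3072 17.5561]
tr(P') = 26.6794


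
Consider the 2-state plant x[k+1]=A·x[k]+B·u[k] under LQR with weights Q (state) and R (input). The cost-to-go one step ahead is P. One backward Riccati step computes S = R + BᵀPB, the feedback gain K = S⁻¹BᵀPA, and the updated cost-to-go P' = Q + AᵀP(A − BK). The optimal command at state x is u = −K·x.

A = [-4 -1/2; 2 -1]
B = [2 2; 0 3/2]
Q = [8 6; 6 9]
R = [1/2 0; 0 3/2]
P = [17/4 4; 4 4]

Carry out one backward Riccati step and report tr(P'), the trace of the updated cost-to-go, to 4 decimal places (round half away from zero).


BᵀP = [8.5000 8.0000; 14.5000 14.0000]
S = R + BᵀPB = [1/2 0; 0 3/2] + [17.0000 29.0000; 29.0000 50.0000] = [17.5000 29.0000; 29.0000 51.5000]
BᵀPA = [-18.0000 -12.2500; -30.0000 -21.2500]
K = S⁻¹·BᵀPA = [-0.9461 -0.2427; -0.0498 -0.2759]
A−BK = [-2.0083 0.5373; 2.0747 -0.5861]
AᵀP(A−BK) = [1.4772 -0.1473; -0.1473 0.2254]
P' = Q + AᵀP(A−BK) = [9.4772 5.8527; 5.8527 9.2254]
tr(P') = 18.7025

18.7025


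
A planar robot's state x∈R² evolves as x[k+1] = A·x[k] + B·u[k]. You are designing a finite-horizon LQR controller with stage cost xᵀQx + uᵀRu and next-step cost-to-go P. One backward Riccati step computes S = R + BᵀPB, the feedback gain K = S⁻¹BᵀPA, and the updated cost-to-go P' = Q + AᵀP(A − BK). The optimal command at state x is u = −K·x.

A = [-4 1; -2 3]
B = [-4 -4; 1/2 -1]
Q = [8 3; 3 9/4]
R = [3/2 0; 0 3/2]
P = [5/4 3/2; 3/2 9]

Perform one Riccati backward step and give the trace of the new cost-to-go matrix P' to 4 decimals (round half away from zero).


BᵀP = [-4.2500 -1.5000; -6.5000 -15.0000]
S = R + BᵀPB = [3/2 0; 0 3/2] + [16.2500 18.5000; 18.5000 41.0000] = [17.7500 18.5000; 18.5000 42.5000]
BᵀPA = [20.0000 -8.7500; 56.0000 -51.5000]
K = S⁻¹·BᵀPA = [-0.4513 1.4095; 1.5141 -1.8253]
A−BK = [0.2511 -0.6633; -0.2602 0.4700]
AᵀP(A−BK) = [4.2366 -5.9727; -5.9727 9.5801]
P' = Q + AᵀP(A−BK) = [12.2366 -2.9727; -2.9727 11.8301]
tr(P') = 24.0667

24.0667


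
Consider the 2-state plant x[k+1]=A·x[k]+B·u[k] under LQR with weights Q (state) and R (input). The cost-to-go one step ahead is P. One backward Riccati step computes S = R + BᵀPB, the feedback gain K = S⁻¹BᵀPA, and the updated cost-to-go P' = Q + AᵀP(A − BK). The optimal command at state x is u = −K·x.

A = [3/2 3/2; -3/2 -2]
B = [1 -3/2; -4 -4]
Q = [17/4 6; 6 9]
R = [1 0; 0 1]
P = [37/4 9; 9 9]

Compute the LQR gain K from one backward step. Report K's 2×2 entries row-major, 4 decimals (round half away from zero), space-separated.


0.3207 0.3730 -0.1755 -0.1135

BᵀP = [-26.7500 -27.0000; -49.8750 -49.5000]
S = R + BᵀPB = [1 0; 0 1] + [81.2500 148.1250; 148.1250 272.8125] = [82.2500 148.1250; 148.1250 273.8125]
BᵀPA = [0.3750 13.8750; -0.5625 24.1875]
K = S⁻¹·BᵀPA = [0.3207 0.3730; -0.1755 -0.1135]
A−BK = [0.9161 0.9568; -0.9195 -0.9617]
AᵀP(A−BK) = [0.3435 0.3588; 0.3588 0.3811]
P' = Q + AᵀP(A−BK) = [4.5935 6.3588; 6.3588 9.3811]
tr(P') = 13.9746
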